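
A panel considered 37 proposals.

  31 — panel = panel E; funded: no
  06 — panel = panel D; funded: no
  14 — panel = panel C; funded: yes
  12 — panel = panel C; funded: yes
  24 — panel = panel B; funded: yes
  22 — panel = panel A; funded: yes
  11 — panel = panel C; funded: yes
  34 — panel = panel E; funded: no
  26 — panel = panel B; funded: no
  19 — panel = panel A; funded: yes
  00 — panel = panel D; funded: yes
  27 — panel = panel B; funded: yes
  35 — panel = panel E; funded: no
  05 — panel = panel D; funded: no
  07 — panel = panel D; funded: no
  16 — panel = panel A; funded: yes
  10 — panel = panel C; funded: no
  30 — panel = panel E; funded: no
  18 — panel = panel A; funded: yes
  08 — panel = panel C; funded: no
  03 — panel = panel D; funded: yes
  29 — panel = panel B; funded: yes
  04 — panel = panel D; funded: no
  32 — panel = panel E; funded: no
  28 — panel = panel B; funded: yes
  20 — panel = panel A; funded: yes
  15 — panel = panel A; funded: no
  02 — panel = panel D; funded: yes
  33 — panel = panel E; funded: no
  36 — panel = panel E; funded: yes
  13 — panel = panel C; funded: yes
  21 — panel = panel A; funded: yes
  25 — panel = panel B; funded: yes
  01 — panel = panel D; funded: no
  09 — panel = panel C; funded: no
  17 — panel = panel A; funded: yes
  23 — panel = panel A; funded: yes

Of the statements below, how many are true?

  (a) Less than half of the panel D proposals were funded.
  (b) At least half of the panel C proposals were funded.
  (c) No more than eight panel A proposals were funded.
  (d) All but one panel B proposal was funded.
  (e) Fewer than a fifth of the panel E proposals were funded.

5

(a) panel D: |A| = 8, |A ∩ B| = 3; needs |A ∩ B| < |A ∖ B| — true.
(b) panel C: |A| = 7, |A ∩ B| = 4; needs |A ∩ B| ≥ |A ∖ B| — true.
(c) panel A: |A| = 9, |A ∩ B| = 8; needs |A ∩ B| ≤ 8 — true.
(d) panel B: |A| = 6, |A ∩ B| = 5; needs |A ∖ B| = 1 — true.
(e) panel E: |A| = 7, |A ∩ B| = 1; needs |A ∩ B| / |A| < 1/5 — true.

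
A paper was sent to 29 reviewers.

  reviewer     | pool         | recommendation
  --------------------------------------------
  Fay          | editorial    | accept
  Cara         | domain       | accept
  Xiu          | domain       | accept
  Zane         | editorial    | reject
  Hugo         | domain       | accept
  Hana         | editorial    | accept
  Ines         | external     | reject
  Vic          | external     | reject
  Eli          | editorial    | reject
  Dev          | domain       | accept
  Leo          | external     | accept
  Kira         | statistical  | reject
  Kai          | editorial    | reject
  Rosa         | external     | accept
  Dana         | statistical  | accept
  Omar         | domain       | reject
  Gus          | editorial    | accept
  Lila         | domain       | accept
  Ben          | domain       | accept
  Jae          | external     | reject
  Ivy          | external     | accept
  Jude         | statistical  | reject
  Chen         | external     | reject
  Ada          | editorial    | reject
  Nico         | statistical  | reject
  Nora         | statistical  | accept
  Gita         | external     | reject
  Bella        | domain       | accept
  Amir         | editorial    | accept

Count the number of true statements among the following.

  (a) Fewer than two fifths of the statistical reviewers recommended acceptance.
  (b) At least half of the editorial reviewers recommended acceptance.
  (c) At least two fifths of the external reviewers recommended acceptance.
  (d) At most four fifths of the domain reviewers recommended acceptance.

(a) statistical: |A| = 5, |A ∩ B| = 2; needs |A ∩ B| / |A| < 2/5 — false.
(b) editorial: |A| = 8, |A ∩ B| = 4; needs |A ∩ B| ≥ |A ∖ B| — true.
(c) external: |A| = 8, |A ∩ B| = 3; needs |A ∩ B| / |A| ≥ 2/5 — false.
(d) domain: |A| = 8, |A ∩ B| = 7; needs |A ∩ B| / |A| ≤ 4/5 — false.

1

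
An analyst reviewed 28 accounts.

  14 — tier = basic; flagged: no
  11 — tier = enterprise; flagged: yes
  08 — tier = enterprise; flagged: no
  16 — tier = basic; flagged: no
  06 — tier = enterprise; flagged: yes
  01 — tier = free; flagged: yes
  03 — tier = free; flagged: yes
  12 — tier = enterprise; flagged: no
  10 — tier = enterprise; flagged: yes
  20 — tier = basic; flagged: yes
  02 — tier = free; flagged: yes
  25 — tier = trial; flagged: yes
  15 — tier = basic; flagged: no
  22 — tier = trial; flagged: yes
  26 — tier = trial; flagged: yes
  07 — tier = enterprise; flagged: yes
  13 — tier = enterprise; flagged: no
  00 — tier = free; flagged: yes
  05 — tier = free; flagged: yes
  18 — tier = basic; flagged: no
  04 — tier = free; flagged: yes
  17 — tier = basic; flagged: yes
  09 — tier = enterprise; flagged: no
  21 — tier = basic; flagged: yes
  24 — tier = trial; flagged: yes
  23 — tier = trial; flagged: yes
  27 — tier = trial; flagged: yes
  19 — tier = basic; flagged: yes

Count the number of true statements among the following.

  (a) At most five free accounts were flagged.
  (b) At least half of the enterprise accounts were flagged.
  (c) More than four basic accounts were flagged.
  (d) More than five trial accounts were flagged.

(a) free: |A| = 6, |A ∩ B| = 6; needs |A ∩ B| ≤ 5 — false.
(b) enterprise: |A| = 8, |A ∩ B| = 4; needs |A ∩ B| ≥ |A ∖ B| — true.
(c) basic: |A| = 8, |A ∩ B| = 4; needs |A ∩ B| > 4 — false.
(d) trial: |A| = 6, |A ∩ B| = 6; needs |A ∩ B| > 5 — true.

2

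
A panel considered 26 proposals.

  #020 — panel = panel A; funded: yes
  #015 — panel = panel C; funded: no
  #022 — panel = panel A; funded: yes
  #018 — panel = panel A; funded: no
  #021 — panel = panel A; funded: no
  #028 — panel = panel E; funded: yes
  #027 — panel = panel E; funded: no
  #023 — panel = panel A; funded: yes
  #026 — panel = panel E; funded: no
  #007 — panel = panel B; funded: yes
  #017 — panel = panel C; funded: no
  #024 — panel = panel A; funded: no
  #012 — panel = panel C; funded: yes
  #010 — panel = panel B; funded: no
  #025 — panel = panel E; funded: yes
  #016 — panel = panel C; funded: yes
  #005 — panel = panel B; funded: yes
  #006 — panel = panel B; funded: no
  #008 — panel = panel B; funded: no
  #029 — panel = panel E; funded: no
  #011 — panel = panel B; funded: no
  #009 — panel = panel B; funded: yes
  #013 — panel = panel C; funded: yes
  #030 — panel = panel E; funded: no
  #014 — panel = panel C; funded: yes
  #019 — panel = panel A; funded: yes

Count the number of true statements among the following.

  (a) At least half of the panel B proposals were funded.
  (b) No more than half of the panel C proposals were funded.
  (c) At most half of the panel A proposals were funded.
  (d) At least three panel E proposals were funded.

(a) panel B: |A| = 7, |A ∩ B| = 3; needs |A ∩ B| ≥ |A ∖ B| — false.
(b) panel C: |A| = 6, |A ∩ B| = 4; needs |A ∩ B| ≤ |A ∖ B| — false.
(c) panel A: |A| = 7, |A ∩ B| = 4; needs |A ∩ B| ≤ |A ∖ B| — false.
(d) panel E: |A| = 6, |A ∩ B| = 2; needs |A ∩ B| ≥ 3 — false.

0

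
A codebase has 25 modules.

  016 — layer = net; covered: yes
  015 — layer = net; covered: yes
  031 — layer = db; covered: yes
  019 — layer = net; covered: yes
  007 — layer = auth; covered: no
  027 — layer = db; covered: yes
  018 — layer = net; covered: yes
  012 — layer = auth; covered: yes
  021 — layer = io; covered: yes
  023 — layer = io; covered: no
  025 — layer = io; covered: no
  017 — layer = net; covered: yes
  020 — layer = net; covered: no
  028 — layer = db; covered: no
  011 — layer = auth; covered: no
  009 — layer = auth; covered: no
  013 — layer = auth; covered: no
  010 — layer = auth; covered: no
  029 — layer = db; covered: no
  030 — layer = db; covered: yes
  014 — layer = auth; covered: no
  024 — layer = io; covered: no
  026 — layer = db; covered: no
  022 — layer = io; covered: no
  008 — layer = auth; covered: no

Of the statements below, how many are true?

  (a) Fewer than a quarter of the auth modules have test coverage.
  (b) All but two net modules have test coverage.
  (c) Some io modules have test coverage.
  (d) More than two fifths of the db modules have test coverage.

3

(a) auth: |A| = 8, |A ∩ B| = 1; needs |A ∩ B| / |A| < 1/4 — true.
(b) net: |A| = 6, |A ∩ B| = 5; needs |A ∖ B| = 2 — false.
(c) io: |A| = 5, |A ∩ B| = 1; needs A ∩ B ≠ ∅ (|A ∩ B| ≥ 1) — true.
(d) db: |A| = 6, |A ∩ B| = 3; needs |A ∩ B| / |A| > 2/5 — true.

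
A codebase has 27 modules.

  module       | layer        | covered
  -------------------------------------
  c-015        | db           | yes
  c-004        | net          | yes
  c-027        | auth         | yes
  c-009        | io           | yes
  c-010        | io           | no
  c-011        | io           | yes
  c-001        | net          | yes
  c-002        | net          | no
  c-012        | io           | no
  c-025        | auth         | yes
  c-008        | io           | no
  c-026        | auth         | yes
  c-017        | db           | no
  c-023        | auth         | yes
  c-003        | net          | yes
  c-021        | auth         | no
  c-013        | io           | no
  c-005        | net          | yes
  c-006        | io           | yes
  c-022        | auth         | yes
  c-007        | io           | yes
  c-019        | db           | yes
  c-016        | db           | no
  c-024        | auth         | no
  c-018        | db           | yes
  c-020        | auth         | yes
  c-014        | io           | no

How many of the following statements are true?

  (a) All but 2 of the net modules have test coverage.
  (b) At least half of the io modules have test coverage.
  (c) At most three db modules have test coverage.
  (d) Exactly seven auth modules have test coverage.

(a) net: |A| = 5, |A ∩ B| = 4; needs |A ∖ B| = 2 — false.
(b) io: |A| = 9, |A ∩ B| = 4; needs |A ∩ B| ≥ |A ∖ B| — false.
(c) db: |A| = 5, |A ∩ B| = 3; needs |A ∩ B| ≤ 3 — true.
(d) auth: |A| = 8, |A ∩ B| = 6; needs |A ∩ B| = 7 — false.

1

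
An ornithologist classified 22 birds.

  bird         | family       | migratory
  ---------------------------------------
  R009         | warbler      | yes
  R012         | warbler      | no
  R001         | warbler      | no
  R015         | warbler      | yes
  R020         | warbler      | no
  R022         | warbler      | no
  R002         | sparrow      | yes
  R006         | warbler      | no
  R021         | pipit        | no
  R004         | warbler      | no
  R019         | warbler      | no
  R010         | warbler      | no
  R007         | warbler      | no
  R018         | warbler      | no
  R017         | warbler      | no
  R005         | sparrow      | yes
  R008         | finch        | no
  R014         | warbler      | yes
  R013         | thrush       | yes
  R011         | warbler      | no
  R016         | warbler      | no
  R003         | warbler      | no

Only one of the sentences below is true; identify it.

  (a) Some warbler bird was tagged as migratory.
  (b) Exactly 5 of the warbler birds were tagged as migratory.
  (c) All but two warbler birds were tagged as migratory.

|A| = 17, |A ∩ B| = 3, |A ∖ B| = 14.
(a) requires A ∩ B ≠ ∅ (|A ∩ B| ≥ 1): true.
(b) requires |A ∩ B| = 5: false.
(c) requires |A ∖ B| = 2: false.

(a)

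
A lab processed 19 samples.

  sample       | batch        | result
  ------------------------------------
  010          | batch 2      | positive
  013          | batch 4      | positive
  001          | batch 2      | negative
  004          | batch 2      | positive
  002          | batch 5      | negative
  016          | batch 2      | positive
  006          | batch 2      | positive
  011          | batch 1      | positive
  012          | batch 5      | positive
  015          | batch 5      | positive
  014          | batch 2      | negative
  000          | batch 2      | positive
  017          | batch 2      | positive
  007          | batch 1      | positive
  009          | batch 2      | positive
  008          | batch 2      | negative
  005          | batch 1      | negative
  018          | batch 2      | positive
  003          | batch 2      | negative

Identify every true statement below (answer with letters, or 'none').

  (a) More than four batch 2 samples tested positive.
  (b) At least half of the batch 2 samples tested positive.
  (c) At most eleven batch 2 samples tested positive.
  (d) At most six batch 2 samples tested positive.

(a), (b), (c)

|A| = 12, |A ∩ B| = 8, |A ∖ B| = 4.
(a) |A ∩ B| > 4: holds.
(b) |A ∩ B| ≥ |A ∖ B|: holds.
(c) |A ∩ B| ≤ 11: holds.
(d) |A ∩ B| ≤ 6: fails.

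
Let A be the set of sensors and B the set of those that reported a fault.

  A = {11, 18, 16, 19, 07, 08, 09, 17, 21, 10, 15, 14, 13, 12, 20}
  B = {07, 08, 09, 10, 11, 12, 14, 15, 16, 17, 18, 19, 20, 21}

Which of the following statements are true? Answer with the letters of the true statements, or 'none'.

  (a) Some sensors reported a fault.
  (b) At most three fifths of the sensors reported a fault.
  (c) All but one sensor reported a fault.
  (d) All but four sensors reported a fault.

(a), (c)

|A| = 15, |A ∩ B| = 14, |A ∖ B| = 1.
(a) A ∩ B ≠ ∅ (|A ∩ B| ≥ 1): holds.
(b) |A ∩ B| / |A| ≤ 3/5: fails.
(c) |A ∖ B| = 1: holds.
(d) |A ∖ B| = 4: fails.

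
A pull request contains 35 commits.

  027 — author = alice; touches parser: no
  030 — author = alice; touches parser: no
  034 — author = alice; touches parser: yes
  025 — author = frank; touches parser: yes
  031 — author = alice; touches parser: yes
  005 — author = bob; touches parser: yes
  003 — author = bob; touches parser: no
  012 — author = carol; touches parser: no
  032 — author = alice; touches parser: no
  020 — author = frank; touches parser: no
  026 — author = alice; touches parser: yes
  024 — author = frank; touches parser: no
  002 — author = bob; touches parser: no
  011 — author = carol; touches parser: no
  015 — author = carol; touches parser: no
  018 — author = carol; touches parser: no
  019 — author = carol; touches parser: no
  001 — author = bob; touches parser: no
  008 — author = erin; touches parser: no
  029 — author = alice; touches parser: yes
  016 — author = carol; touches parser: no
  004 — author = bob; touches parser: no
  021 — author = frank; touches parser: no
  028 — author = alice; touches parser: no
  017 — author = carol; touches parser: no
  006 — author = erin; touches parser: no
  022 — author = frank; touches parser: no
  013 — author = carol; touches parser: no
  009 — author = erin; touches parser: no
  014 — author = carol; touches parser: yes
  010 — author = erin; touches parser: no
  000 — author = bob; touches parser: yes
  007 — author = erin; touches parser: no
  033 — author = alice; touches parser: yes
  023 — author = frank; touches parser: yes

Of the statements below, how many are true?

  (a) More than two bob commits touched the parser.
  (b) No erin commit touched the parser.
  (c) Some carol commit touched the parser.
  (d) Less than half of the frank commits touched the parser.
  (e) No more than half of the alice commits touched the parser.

(a) bob: |A| = 6, |A ∩ B| = 2; needs |A ∩ B| > 2 — false.
(b) erin: |A| = 5, |A ∩ B| = 0; needs A ∩ B = ∅ (|A ∩ B| = 0) — true.
(c) carol: |A| = 9, |A ∩ B| = 1; needs A ∩ B ≠ ∅ (|A ∩ B| ≥ 1) — true.
(d) frank: |A| = 6, |A ∩ B| = 2; needs |A ∩ B| < |A ∖ B| — true.
(e) alice: |A| = 9, |A ∩ B| = 5; needs |A ∩ B| ≤ |A ∖ B| — false.

3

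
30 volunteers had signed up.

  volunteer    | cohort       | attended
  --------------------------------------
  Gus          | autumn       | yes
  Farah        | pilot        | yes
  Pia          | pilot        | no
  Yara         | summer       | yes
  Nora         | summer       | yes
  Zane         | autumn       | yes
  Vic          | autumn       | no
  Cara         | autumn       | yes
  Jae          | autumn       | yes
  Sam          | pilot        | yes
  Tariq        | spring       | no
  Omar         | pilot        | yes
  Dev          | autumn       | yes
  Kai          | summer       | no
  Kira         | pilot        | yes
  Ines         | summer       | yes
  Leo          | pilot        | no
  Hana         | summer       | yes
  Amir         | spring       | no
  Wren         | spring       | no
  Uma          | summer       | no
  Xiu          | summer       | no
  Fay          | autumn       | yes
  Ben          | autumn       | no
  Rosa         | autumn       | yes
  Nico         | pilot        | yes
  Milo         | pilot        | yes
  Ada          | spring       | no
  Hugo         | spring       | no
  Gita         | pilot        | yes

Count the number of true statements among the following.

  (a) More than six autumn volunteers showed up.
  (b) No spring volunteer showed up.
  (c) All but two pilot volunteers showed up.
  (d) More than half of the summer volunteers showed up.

4

(a) autumn: |A| = 9, |A ∩ B| = 7; needs |A ∩ B| > 6 — true.
(b) spring: |A| = 5, |A ∩ B| = 0; needs A ∩ B = ∅ (|A ∩ B| = 0) — true.
(c) pilot: |A| = 9, |A ∩ B| = 7; needs |A ∖ B| = 2 — true.
(d) summer: |A| = 7, |A ∩ B| = 4; needs |A ∩ B| > |A ∖ B| — true.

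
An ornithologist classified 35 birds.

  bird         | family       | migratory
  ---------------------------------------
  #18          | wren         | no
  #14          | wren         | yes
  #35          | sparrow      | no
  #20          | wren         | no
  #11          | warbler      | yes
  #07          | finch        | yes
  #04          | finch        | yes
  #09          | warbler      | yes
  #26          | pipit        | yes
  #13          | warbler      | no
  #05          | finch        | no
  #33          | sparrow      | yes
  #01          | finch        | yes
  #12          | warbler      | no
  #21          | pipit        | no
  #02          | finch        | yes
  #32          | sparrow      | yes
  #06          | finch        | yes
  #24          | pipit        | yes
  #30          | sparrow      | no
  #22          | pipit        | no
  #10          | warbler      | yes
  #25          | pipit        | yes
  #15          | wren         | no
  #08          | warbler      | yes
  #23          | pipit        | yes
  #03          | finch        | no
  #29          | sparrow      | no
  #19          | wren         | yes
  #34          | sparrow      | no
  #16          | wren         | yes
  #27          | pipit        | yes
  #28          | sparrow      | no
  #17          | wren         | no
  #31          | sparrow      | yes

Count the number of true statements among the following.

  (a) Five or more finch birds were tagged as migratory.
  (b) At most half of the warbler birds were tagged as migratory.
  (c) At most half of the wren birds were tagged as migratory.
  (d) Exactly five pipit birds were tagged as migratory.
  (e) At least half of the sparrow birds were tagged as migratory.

3

(a) finch: |A| = 7, |A ∩ B| = 5; needs |A ∩ B| ≥ 5 — true.
(b) warbler: |A| = 6, |A ∩ B| = 4; needs |A ∩ B| ≤ |A ∖ B| — false.
(c) wren: |A| = 7, |A ∩ B| = 3; needs |A ∩ B| ≤ |A ∖ B| — true.
(d) pipit: |A| = 7, |A ∩ B| = 5; needs |A ∩ B| = 5 — true.
(e) sparrow: |A| = 8, |A ∩ B| = 3; needs |A ∩ B| ≥ |A ∖ B| — false.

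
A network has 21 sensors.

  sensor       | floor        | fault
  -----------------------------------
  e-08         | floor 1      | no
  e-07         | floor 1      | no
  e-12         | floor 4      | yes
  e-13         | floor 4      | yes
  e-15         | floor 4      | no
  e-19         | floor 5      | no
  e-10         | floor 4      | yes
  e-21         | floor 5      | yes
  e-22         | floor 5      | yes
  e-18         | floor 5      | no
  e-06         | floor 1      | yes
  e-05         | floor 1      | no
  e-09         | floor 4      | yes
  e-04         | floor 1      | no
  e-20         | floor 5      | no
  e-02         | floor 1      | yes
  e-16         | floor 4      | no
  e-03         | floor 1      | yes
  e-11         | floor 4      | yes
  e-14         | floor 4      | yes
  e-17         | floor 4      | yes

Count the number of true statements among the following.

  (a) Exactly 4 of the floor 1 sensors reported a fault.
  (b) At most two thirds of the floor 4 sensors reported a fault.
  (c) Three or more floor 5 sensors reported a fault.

(a) floor 1: |A| = 7, |A ∩ B| = 3; needs |A ∩ B| = 4 — false.
(b) floor 4: |A| = 9, |A ∩ B| = 7; needs |A ∩ B| / |A| ≤ 2/3 — false.
(c) floor 5: |A| = 5, |A ∩ B| = 2; needs |A ∩ B| ≥ 3 — false.

0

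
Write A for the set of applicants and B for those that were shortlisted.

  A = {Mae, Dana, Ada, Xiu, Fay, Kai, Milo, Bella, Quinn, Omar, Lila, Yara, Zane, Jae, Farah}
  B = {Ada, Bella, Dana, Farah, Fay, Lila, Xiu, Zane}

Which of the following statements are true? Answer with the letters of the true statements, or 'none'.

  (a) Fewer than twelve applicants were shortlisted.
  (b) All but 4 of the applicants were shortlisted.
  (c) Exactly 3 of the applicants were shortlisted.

(a)

|A| = 15, |A ∩ B| = 8, |A ∖ B| = 7.
(a) |A ∩ B| < 12: holds.
(b) |A ∖ B| = 4: fails.
(c) |A ∩ B| = 3: fails.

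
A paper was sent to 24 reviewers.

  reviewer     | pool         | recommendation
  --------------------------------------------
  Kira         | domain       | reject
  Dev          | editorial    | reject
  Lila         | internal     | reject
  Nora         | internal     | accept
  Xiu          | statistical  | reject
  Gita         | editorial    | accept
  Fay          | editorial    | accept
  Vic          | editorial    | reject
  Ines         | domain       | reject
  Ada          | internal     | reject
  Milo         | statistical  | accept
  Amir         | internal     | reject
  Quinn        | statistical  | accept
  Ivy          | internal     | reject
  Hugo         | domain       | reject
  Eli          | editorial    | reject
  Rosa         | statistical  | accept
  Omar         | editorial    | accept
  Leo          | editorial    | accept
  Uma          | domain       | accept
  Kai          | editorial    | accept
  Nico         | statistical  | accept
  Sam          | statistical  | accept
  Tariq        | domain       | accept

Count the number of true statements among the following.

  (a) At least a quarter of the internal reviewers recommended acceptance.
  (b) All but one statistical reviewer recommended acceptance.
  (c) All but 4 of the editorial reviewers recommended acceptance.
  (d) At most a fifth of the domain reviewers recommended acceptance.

(a) internal: |A| = 5, |A ∩ B| = 1; needs |A ∩ B| / |A| ≥ 1/4 — false.
(b) statistical: |A| = 6, |A ∩ B| = 5; needs |A ∖ B| = 1 — true.
(c) editorial: |A| = 8, |A ∩ B| = 5; needs |A ∖ B| = 4 — false.
(d) domain: |A| = 5, |A ∩ B| = 2; needs |A ∩ B| / |A| ≤ 1/5 — false.

1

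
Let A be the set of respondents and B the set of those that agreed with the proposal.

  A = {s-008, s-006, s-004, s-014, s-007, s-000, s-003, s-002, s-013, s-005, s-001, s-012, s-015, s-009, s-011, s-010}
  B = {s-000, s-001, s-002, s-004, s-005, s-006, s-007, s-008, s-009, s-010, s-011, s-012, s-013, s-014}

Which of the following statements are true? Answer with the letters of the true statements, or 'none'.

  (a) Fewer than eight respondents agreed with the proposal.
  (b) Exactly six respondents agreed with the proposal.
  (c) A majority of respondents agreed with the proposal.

|A| = 16, |A ∩ B| = 14, |A ∖ B| = 2.
(a) |A ∩ B| < 8: fails.
(b) |A ∩ B| = 6: fails.
(c) |A ∩ B| > |A ∖ B|: holds.

(c)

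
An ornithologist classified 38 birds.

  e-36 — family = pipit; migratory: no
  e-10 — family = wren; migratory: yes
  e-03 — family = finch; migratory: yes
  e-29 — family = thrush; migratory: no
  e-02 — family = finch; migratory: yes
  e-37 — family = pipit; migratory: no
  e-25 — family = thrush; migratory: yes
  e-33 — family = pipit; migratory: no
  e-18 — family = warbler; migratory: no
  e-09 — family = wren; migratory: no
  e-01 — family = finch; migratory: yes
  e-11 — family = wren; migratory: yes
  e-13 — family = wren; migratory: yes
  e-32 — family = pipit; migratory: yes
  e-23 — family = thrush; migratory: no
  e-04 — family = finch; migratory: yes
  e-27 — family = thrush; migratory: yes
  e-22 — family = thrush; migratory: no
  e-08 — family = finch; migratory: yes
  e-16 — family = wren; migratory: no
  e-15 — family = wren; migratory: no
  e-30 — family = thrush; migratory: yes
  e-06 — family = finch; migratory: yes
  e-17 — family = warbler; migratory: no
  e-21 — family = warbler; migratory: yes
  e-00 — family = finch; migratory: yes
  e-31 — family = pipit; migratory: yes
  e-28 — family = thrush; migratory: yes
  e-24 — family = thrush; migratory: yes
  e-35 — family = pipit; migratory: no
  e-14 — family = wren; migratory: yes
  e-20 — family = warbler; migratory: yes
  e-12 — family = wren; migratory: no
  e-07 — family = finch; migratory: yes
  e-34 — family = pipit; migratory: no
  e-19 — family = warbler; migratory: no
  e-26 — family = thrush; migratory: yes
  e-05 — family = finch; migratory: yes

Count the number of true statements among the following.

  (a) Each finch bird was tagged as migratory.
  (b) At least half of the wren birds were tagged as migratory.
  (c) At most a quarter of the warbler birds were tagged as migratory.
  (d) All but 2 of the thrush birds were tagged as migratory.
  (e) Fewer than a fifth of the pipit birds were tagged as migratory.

(a) finch: |A| = 9, |A ∩ B| = 9; needs A ⊆ B, i.e. every element of A is in B (|A ∖ B| = 0) — true.
(b) wren: |A| = 8, |A ∩ B| = 4; needs |A ∩ B| ≥ |A ∖ B| — true.
(c) warbler: |A| = 5, |A ∩ B| = 2; needs |A ∩ B| / |A| ≤ 1/4 — false.
(d) thrush: |A| = 9, |A ∩ B| = 6; needs |A ∖ B| = 2 — false.
(e) pipit: |A| = 7, |A ∩ B| = 2; needs |A ∩ B| / |A| < 1/5 — false.

2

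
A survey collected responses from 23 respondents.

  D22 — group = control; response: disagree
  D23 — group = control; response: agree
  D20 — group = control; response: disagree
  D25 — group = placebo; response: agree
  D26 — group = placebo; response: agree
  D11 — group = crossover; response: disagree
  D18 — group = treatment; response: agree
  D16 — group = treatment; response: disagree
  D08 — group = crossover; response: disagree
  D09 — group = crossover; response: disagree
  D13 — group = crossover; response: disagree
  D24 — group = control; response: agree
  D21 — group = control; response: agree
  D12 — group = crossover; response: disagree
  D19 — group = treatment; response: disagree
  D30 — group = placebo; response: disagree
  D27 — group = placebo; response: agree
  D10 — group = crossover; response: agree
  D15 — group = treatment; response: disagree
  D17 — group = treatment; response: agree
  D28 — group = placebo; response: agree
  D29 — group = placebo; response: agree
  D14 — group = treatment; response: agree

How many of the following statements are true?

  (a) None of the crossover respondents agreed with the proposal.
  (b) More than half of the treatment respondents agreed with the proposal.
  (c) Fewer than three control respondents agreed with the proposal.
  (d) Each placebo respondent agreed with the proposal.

0

(a) crossover: |A| = 6, |A ∩ B| = 1; needs A ∩ B = ∅ (|A ∩ B| = 0) — false.
(b) treatment: |A| = 6, |A ∩ B| = 3; needs |A ∩ B| > |A ∖ B| — false.
(c) control: |A| = 5, |A ∩ B| = 3; needs |A ∩ B| < 3 — false.
(d) placebo: |A| = 6, |A ∩ B| = 5; needs A ⊆ B, i.e. every element of A is in B (|A ∖ B| = 0) — false.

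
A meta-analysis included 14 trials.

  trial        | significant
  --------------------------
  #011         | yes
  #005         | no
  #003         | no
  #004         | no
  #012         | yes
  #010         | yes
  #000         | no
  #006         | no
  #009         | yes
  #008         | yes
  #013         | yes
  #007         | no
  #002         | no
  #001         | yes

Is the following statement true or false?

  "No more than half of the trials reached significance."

True

'No more than half of the trials reached significance' holds iff |A ∩ B| ≤ |A ∖ B|.
A (the restrictor) = {#011, #005, #003, #004, #012, #010, #000, #006, #009, #008, #013, #007, #002, #001}, |A| = 14.
A ∩ B = {#011, #012, #010, #009, #008, #013, #001}, so |A ∩ B| = 7.
A ∖ B = {#005, #003, #004, #000, #006, #007, #002}, so |A ∖ B| = 7.
7 = 7, so the statement is true.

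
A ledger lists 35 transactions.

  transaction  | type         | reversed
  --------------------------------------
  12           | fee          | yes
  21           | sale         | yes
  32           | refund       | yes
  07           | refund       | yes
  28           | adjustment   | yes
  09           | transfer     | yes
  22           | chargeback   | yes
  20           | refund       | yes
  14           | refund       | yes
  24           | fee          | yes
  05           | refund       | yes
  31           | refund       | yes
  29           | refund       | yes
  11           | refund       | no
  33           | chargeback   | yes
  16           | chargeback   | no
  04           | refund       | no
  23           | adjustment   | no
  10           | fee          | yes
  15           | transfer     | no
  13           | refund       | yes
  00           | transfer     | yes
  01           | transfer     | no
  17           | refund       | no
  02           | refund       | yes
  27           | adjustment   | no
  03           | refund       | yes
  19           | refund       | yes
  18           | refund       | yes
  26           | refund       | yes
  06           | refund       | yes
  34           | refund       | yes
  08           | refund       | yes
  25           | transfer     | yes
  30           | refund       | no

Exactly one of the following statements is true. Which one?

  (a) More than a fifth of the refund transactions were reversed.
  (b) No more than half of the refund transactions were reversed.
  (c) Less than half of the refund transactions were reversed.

(a)

|A| = 20, |A ∩ B| = 16, |A ∖ B| = 4.
(a) requires |A ∩ B| / |A| > 1/5: true.
(b) requires |A ∩ B| ≤ |A ∖ B|: false.
(c) requires |A ∩ B| < |A ∖ B|: false.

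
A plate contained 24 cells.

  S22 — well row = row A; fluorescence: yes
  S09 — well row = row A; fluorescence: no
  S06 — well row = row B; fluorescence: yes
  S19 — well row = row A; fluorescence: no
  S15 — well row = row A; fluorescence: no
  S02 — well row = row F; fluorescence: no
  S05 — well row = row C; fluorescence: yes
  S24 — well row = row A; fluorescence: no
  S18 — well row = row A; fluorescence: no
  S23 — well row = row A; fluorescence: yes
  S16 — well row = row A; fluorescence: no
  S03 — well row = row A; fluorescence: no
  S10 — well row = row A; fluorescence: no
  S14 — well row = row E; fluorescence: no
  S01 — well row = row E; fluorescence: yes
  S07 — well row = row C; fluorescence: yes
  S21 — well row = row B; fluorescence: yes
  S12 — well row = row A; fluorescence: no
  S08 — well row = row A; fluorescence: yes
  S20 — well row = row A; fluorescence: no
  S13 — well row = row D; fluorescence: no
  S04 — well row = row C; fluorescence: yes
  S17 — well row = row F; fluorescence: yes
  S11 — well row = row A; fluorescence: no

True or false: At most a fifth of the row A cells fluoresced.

False

The determiner here denotes the relation: |A ∩ B| / |A| ≤ 1/5.
A (the restrictor) = {S22, S09, S19, S15, S24, S18, S23, S16, S03, S10, S12, S08, S20, S11}, |A| = 14.
A ∩ B = {S22, S23, S08}, so |A ∩ B| = 3.
A ∖ B = {S09, S19, S15, S24, S18, S16, S03, S10, S12, S20, S11}, so |A ∖ B| = 11.
|A ∩ B|/|A| = 3/14, so the statement is false.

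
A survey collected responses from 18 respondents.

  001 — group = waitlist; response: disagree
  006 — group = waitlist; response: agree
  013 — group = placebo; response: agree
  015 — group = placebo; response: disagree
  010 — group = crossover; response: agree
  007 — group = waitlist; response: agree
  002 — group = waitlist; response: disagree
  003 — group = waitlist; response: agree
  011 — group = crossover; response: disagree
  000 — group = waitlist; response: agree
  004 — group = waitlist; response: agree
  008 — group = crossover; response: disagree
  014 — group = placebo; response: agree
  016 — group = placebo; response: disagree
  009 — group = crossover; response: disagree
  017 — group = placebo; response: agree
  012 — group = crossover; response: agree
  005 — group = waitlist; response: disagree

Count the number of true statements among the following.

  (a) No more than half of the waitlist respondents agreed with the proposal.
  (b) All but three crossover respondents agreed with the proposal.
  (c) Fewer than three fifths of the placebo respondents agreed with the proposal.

(a) waitlist: |A| = 8, |A ∩ B| = 5; needs |A ∩ B| ≤ |A ∖ B| — false.
(b) crossover: |A| = 5, |A ∩ B| = 2; needs |A ∖ B| = 3 — true.
(c) placebo: |A| = 5, |A ∩ B| = 3; needs |A ∩ B| / |A| < 3/5 — false.

1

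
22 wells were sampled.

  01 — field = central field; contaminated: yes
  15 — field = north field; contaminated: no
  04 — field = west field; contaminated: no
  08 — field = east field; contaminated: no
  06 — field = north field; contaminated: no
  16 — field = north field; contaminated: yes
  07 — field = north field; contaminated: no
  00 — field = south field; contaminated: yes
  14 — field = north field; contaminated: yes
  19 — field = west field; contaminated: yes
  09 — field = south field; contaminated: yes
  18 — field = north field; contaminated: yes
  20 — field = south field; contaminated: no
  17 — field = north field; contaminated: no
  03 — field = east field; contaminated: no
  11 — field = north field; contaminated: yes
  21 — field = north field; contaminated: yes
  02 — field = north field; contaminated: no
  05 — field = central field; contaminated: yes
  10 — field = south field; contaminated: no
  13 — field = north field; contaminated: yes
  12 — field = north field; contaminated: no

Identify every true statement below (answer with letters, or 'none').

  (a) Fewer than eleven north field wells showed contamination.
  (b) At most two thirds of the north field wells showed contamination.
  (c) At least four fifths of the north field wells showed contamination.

(a), (b)

|A| = 12, |A ∩ B| = 6, |A ∖ B| = 6.
(a) |A ∩ B| < 11: holds.
(b) |A ∩ B| / |A| ≤ 2/3: holds.
(c) |A ∩ B| / |A| ≥ 4/5: fails.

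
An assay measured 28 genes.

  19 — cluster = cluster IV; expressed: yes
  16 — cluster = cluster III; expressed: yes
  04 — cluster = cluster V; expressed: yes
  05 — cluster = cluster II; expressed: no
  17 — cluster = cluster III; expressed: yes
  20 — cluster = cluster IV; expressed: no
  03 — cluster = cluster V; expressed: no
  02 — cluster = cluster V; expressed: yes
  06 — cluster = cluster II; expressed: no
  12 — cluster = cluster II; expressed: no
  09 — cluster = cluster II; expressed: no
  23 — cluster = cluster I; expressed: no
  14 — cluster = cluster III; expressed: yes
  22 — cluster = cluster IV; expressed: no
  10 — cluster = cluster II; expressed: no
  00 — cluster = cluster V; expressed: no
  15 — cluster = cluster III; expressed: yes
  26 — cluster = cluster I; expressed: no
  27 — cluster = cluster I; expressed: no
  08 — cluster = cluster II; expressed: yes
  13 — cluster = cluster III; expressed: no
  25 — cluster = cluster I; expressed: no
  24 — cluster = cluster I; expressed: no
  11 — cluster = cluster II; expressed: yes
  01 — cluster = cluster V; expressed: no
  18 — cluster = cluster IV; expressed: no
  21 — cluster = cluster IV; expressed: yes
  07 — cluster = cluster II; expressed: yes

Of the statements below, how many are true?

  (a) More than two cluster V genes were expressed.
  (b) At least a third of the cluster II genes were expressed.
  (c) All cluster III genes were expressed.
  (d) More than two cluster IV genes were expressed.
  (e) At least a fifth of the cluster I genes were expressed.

(a) cluster V: |A| = 5, |A ∩ B| = 2; needs |A ∩ B| > 2 — false.
(b) cluster II: |A| = 8, |A ∩ B| = 3; needs |A ∩ B| / |A| ≥ 1/3 — true.
(c) cluster III: |A| = 5, |A ∩ B| = 4; needs A ⊆ B, i.e. every element of A is in B (|A ∖ B| = 0) — false.
(d) cluster IV: |A| = 5, |A ∩ B| = 2; needs |A ∩ B| > 2 — false.
(e) cluster I: |A| = 5, |A ∩ B| = 0; needs |A ∩ B| / |A| ≥ 1/5 — false.

1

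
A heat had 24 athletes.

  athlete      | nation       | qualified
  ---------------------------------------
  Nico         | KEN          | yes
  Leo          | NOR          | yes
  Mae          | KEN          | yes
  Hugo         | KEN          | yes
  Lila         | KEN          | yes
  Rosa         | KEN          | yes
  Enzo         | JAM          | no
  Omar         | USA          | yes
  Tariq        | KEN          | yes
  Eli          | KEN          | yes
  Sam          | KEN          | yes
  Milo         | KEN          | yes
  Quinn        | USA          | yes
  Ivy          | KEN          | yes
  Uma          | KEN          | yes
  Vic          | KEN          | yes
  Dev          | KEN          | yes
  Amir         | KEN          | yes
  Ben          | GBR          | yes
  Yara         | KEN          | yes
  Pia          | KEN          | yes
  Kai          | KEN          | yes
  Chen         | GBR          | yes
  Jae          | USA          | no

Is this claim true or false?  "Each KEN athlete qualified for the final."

Truth condition: A ⊆ B, i.e. every element of A is in B (|A ∖ B| = 0).
|A| = 17, |A ∩ B| = 17, |A ∖ B| = 0.
So the statement is true.

True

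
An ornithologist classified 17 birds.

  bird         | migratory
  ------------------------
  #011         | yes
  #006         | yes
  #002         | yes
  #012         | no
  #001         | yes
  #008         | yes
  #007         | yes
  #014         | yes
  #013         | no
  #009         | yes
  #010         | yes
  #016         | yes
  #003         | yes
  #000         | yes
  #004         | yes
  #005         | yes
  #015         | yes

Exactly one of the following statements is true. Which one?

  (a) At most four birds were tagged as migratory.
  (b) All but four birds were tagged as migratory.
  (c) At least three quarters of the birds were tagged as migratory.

(c)

|A| = 17, |A ∩ B| = 15, |A ∖ B| = 2.
(a) requires |A ∩ B| ≤ 4: false.
(b) requires |A ∖ B| = 4: false.
(c) requires |A ∩ B| / |A| ≥ 3/4: true.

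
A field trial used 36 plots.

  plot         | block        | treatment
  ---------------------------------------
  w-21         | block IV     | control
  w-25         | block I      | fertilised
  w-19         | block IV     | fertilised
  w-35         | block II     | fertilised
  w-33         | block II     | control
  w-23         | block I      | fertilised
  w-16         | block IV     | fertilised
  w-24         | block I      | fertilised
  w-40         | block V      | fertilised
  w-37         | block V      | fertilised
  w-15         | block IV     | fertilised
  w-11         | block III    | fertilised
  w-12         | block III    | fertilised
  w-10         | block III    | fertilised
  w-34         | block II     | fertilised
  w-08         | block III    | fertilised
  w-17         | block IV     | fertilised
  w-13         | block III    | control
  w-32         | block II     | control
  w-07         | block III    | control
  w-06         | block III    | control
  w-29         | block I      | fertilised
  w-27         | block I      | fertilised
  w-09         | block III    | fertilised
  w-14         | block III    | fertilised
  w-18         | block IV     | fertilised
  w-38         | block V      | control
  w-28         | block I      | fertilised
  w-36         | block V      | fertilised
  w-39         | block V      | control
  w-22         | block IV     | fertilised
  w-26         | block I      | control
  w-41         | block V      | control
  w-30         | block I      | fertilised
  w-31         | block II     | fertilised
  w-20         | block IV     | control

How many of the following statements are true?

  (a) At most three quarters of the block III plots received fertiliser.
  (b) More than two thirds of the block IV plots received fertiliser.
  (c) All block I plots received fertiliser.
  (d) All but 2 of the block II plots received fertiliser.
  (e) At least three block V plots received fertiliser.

4

(a) block III: |A| = 9, |A ∩ B| = 6; needs |A ∩ B| / |A| ≤ 3/4 — true.
(b) block IV: |A| = 8, |A ∩ B| = 6; needs |A ∩ B| / |A| > 2/3 — true.
(c) block I: |A| = 8, |A ∩ B| = 7; needs A ⊆ B, i.e. every element of A is in B (|A ∖ B| = 0) — false.
(d) block II: |A| = 5, |A ∩ B| = 3; needs |A ∖ B| = 2 — true.
(e) block V: |A| = 6, |A ∩ B| = 3; needs |A ∩ B| ≥ 3 — true.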